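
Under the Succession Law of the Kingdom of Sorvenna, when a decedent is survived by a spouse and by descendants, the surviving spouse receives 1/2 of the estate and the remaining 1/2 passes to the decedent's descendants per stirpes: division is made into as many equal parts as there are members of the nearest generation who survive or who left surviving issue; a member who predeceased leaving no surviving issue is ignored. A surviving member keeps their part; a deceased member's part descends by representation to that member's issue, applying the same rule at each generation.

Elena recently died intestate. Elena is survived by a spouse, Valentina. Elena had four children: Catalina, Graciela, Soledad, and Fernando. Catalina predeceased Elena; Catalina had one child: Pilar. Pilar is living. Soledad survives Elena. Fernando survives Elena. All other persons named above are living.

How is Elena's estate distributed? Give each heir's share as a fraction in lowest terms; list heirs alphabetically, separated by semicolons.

Valentina, as surviving spouse, takes 1/2.
The remaining 1/2 passes to Elena's descendants per stirpes.
The 1/2 is divided into 4 equal shares of 1/8 among Catalina, Graciela, Soledad, Fernando.
Catalina predeceased; the 1/8 allotted to Catalina's branch passes to Catalina's issue by representation.
Pilar is the sole taker at this level and receives the full 1/8.
Graciela is living and takes 1/8.
Soledad is living and takes 1/8.
Fernando is living and takes 1/8.

Fernando 1/8; Graciela 1/8; Pilar 1/8; Soledad 1/8; Valentina 1/2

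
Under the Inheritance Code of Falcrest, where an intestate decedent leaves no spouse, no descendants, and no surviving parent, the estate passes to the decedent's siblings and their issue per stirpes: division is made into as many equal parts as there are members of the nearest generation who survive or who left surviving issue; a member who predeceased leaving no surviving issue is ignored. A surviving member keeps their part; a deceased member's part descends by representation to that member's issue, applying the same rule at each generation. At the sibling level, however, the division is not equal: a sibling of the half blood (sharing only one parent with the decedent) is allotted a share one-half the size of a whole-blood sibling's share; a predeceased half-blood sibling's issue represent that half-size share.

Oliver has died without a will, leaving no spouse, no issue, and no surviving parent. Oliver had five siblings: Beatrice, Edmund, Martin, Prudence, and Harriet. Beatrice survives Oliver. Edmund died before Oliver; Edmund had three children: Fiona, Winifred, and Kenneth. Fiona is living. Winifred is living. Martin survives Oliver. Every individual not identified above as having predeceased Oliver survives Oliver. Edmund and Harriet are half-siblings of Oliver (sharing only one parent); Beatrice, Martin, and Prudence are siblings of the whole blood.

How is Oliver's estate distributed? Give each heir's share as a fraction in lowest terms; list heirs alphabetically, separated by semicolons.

No spouse, descendants, or parent survives, so the estate passes to Oliver's siblings per stirpes.
Half-blood siblings count for one-half the weight of whole-blood siblings at the initial division.
Dividing 1 in proportion to weights (total weight 4): Beatrice (weight 1) → 1/4; Edmund (weight 1/2) → 1/8; Martin (weight 1) → 1/4; Prudence (weight 1) → 1/4; Harriet (weight 1/2) → 1/8.
Beatrice is living and takes 1/4.
Edmund predeceased; the 1/8 allotted to Edmund's branch passes to Edmund's issue by representation.
The 1/8 is divided into 3 equal shares of 1/24 among Fiona, Winifred, Kenneth.
Fiona is living and takes 1/24.
Winifred is living and takes 1/24.
Kenneth is living and takes 1/24.
Martin is living and takes 1/4.
Prudence is living and takes 1/4.
Harriet is living and takes 1/8.

Beatrice 1/4; Fiona 1/24; Harriet 1/8; Kenneth 1/24; Martin 1/4; Prudence 1/4; Winifred 1/24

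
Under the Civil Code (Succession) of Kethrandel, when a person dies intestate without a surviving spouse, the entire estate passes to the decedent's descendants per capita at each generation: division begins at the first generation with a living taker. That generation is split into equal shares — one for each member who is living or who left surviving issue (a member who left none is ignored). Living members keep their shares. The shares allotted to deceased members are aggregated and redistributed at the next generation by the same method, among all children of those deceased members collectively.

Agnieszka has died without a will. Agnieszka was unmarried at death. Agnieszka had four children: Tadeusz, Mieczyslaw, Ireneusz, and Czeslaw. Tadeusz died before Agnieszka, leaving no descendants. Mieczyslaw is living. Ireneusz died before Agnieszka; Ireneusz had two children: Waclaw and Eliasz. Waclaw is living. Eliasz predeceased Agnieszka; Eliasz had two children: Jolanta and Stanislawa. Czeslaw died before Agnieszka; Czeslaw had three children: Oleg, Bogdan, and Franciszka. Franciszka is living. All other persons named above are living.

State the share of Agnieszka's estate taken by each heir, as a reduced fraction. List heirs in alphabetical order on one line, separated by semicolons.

There is no surviving spouse, so the entire estate passes to Agnieszka's descendants per capita at each generation.
At generation 1 (Mieczyslaw, Ireneusz, Czeslaw) there are 3 shares of (1)/3 = 1/3 each.
Living: Mieczyslaw — each takes 1/3.
Deceased: Ireneusz and Czeslaw. Their combined 2/3 is pooled and carried to generation 2.
At generation 2 (Waclaw, Eliasz, Oleg, Bogdan, Franciszka) there are 5 shares of (2/3)/5 = 2/15 each.
Living: Waclaw, Oleg, Bogdan, and Franciszka — each takes 2/15.
Deceased: Eliasz. That 2/15 share is carried to generation 3.
At generation 3 (Jolanta, Stanislawa) there are 2 shares of (2/15)/2 = 1/15 each.
Living: Jolanta and Stanislawa — each takes 1/15.

Bogdan 2/15; Franciszka 2/15; Jolanta 1/15; Mieczyslaw 1/3; Oleg 2/15; Stanislawa 1/15; Waclaw 2/15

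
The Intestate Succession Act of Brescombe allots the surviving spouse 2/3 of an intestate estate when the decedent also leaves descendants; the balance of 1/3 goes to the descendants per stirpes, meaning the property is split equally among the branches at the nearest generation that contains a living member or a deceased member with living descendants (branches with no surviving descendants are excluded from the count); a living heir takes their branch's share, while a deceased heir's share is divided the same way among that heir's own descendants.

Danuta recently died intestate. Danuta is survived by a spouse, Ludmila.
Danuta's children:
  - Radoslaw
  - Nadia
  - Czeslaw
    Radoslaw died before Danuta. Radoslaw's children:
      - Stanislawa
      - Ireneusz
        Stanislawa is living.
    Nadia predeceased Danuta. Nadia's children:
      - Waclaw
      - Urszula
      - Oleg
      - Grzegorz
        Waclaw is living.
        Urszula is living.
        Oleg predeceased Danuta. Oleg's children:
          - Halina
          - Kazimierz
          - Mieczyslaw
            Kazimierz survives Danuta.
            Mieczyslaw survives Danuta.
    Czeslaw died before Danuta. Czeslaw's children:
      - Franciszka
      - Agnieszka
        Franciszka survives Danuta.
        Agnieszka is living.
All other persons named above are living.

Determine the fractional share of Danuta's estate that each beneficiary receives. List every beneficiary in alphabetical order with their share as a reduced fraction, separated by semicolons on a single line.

Agnieszka 1/18; Franciszka 1/18; Grzegorz 1/36; Halina 1/108; Ireneusz 1/18; Kazimierz 1/108; Ludmila 2/3; Mieczyslaw 1/108; Stanislawa 1/18; Urszula 1/36; Waclaw 1/36

Ludmila, as surviving spouse, takes 2/3.
The remaining 1/3 passes to Danuta's descendants per stirpes.
The 1/3 is divided into 3 equal shares of 1/9 among Radoslaw, Nadia, Czeslaw.
Radoslaw predeceased; the 1/9 allotted to Radoslaw's branch passes to Radoslaw's issue by representation.
The 1/9 is divided into 2 equal shares of 1/18 among Stanislawa, Ireneusz.
Stanislawa is living and takes 1/18.
Ireneusz is living and takes 1/18.
Nadia predeceased; the 1/9 allotted to Nadia's branch passes to Nadia's issue by representation.
The 1/9 is divided into 4 equal shares of 1/36 among Waclaw, Urszula, Oleg, Grzegorz.
Waclaw is living and takes 1/36.
Urszula is living and takes 1/36.
Oleg predeceased; the 1/36 allotted to Oleg's branch passes to Oleg's issue by representation.
The 1/36 is divided into 3 equal shares of 1/108 among Halina, Kazimierz, Mieczyslaw.
Halina is living and takes 1/108.
Kazimierz is living and takes 1/108.
Mieczyslaw is living and takes 1/108.
Grzegorz is living and takes 1/36.
Czeslaw predeceased; the 1/9 allotted to Czeslaw's branch passes to Czeslaw's issue by representation.
The 1/9 is divided into 2 equal shares of 1/18 among Franciszka, Agnieszka.
Franciszka is living and takes 1/18.
Agnieszka is living and takes 1/18.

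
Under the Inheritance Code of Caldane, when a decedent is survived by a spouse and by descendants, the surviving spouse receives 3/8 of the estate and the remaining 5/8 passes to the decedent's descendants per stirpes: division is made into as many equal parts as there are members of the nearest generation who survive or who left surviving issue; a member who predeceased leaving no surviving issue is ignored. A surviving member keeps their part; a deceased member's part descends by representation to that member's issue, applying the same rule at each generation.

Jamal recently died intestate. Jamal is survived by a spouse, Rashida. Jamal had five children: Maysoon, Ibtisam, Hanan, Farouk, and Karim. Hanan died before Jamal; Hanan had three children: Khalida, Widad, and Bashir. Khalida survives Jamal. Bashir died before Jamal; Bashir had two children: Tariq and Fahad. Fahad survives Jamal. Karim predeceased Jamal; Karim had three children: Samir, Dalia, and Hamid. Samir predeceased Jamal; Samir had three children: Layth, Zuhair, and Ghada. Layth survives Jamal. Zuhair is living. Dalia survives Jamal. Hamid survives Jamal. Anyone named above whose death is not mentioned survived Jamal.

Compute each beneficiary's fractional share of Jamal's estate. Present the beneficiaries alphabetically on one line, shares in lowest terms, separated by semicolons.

Dalia 1/24; Fahad 1/48; Farouk 1/8; Ghada 1/72; Hamid 1/24; Ibtisam 1/8; Khalida 1/24; Layth 1/72; Maysoon 1/8; Rashida 3/8; Tariq 1/48; Widad 1/24; Zuhair 1/72

Rashida, as surviving spouse, takes 3/8.
The remaining 5/8 passes to Jamal's descendants per stirpes.
The 5/8 is divided into 5 equal shares of 1/8 among Maysoon, Ibtisam, Hanan, Farouk, Karim.
Maysoon is living and takes 1/8.
Ibtisam is living and takes 1/8.
Hanan predeceased; the 1/8 allotted to Hanan's branch passes to Hanan's issue by representation.
The 1/8 is divided into 3 equal shares of 1/24 among Khalida, Widad, Bashir.
Khalida is living and takes 1/24.
Widad is living and takes 1/24.
Bashir predeceased; the 1/24 allotted to Bashir's branch passes to Bashir's issue by representation.
The 1/24 is divided into 2 equal shares of 1/48 among Tariq, Fahad.
Tariq is living and takes 1/48.
Fahad is living and takes 1/48.
Farouk is living and takes 1/8.
Karim predeceased; the 1/8 allotted to Karim's branch passes to Karim's issue by representation.
The 1/8 is divided into 3 equal shares of 1/24 among Samir, Dalia, Hamid.
Samir predeceased; the 1/24 allotted to Samir's branch passes to Samir's issue by representation.
The 1/24 is divided into 3 equal shares of 1/72 among Layth, Zuhair, Ghada.
Layth is living and takes 1/72.
Zuhair is living and takes 1/72.
Ghada is living and takes 1/72.
Dalia is living and takes 1/24.
Hamid is living and takes 1/24.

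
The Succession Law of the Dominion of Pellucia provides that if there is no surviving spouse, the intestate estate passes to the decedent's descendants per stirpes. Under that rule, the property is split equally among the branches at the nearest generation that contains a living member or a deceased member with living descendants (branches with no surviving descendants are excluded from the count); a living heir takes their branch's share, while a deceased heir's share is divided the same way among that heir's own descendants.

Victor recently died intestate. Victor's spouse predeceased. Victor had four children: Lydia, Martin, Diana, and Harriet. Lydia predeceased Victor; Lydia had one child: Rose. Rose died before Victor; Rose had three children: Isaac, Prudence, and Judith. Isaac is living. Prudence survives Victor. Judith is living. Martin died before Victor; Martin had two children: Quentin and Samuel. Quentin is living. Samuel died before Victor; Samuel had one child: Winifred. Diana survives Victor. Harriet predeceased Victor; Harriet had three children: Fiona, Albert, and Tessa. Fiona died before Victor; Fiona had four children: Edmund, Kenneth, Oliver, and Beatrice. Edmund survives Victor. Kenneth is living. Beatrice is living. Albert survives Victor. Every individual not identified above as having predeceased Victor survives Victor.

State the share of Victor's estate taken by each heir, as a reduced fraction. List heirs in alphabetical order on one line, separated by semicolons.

There is no surviving spouse, so the entire estate passes to Victor's descendants per stirpes.
The estate is divided into 4 equal shares of 1/4 among Lydia, Martin, Diana, Harriet.
Lydia predeceased; the 1/4 allotted to Lydia's branch passes to Lydia's issue by representation.
Rose's line is the sole branch at this level, so the full 1/4 passes to Rose's issue by representation.
The 1/4 is divided into 3 equal shares of 1/12 among Isaac, Prudence, Judith.
Isaac is living and takes 1/12.
Prudence is living and takes 1/12.
Judith is living and takes 1/12.
Martin predeceased; the 1/4 allotted to Martin's branch passes to Martin's issue by representation.
The 1/4 is divided into 2 equal shares of 1/8 among Quentin, Samuel.
Quentin is living and takes 1/8.
Samuel predeceased; the 1/8 allotted to Samuel's branch passes to Samuel's issue by representation.
Winifred is the sole taker at this level and receives the full 1/8.
Diana is living and takes 1/4.
Harriet predeceased; the 1/4 allotted to Harriet's branch passes to Harriet's issue by representation.
The 1/4 is divided into 3 equal shares of 1/12 among Fiona, Albert, Tessa.
Fiona predeceased; the 1/12 allotted to Fiona's branch passes to Fiona's issue by representation.
The 1/12 is divided into 4 equal shares of 1/48 among Edmund, Kenneth, Oliver, Beatrice.
Edmund is living and takes 1/48.
Kenneth is living and takes 1/48.
Oliver is living and takes 1/48.
Beatrice is living and takes 1/48.
Albert is living and takes 1/12.
Tessa is living and takes 1/12.

Albert 1/12; Beatrice 1/48; Diana 1/4; Edmund 1/48; Isaac 1/12; Judith 1/12; Kenneth 1/48; Oliver 1/48; Prudence 1/12; Quentin 1/8; Tessa 1/12; Winifred 1/8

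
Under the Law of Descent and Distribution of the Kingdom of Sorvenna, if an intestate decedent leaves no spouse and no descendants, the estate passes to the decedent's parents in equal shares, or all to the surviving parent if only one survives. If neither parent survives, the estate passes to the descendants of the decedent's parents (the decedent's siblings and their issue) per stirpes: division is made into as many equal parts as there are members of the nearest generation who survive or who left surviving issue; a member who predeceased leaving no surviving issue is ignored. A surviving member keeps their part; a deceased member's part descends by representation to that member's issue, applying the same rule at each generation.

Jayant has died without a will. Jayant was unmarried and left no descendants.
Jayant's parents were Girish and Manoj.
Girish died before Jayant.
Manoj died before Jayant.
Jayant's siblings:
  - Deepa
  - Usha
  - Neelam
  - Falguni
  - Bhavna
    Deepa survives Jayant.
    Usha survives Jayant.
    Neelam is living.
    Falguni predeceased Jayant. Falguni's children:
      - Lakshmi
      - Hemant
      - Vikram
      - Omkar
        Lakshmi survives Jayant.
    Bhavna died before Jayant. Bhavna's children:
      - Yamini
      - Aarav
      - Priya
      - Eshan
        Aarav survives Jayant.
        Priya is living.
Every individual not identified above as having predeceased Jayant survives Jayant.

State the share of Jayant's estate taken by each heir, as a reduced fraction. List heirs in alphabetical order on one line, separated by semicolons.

Neither parent survives and there are no descendants, so the estate passes to Jayant's siblings and their issue per stirpes.
The estate is divided into 5 equal shares of 1/5 among Deepa, Usha, Neelam, Falguni, Bhavna.
Deepa is living and takes 1/5.
Usha is living and takes 1/5.
Neelam is living and takes 1/5.
Falguni predeceased; the 1/5 allotted to Falguni's branch passes to Falguni's issue by representation.
The 1/5 is divided into 4 equal shares of 1/20 among Lakshmi, Hemant, Vikram, Omkar.
Lakshmi is living and takes 1/20.
Hemant is living and takes 1/20.
Vikram is living and takes 1/20.
Omkar is living and takes 1/20.
Bhavna predeceased; the 1/5 allotted to Bhavna's branch passes to Bhavna's issue by representation.
The 1/5 is divided into 4 equal shares of 1/20 among Yamini, Aarav, Priya, Eshan.
Yamini is living and takes 1/20.
Aarav is living and takes 1/20.
Priya is living and takes 1/20.
Eshan is living and takes 1/20.

Aarav 1/20; Deepa 1/5; Eshan 1/20; Hemant 1/20; Lakshmi 1/20; Neelam 1/5; Omkar 1/20; Priya 1/20; Usha 1/5; Vikram 1/20; Yamini 1/20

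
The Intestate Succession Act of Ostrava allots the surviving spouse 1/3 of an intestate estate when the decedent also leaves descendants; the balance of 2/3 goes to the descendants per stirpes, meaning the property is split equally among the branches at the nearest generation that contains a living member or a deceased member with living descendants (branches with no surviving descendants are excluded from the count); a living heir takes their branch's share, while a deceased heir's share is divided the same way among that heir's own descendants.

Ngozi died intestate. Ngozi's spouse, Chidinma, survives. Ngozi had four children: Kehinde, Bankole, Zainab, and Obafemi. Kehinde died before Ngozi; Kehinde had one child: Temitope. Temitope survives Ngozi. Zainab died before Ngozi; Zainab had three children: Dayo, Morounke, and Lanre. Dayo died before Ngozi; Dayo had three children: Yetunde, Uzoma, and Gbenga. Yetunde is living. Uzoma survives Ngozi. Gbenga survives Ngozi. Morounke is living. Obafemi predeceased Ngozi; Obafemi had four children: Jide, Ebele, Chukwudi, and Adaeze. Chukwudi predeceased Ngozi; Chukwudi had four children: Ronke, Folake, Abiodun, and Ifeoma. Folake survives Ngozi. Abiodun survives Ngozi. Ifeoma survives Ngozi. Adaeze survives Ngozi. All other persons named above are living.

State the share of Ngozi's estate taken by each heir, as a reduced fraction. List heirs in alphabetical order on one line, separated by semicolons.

Chidinma, as surviving spouse, takes 1/3.
The remaining 2/3 passes to Ngozi's descendants per stirpes.
The 2/3 is divided into 4 equal shares of 1/6 among Kehinde, Bankole, Zainab, Obafemi.
Kehinde predeceased; the 1/6 allotted to Kehinde's branch passes to Kehinde's issue by representation.
Temitope is the sole taker at this level and receives the full 1/6.
Bankole is living and takes 1/6.
Zainab predeceased; the 1/6 allotted to Zainab's branch passes to Zainab's issue by representation.
The 1/6 is divided into 3 equal shares of 1/18 among Dayo, Morounke, Lanre.
Dayo predeceased; the 1/18 allotted to Dayo's branch passes to Dayo's issue by representation.
The 1/18 is divided into 3 equal shares of 1/54 among Yetunde, Uzoma, Gbenga.
Yetunde is living and takes 1/54.
Uzoma is living and takes 1/54.
Gbenga is living and takes 1/54.
Morounke is living and takes 1/18.
Lanre is living and takes 1/18.
Obafemi predeceased; the 1/6 allotted to Obafemi's branch passes to Obafemi's issue by representation.
The 1/6 is divided into 4 equal shares of 1/24 among Jide, Ebele, Chukwudi, Adaeze.
Jide is living and takes 1/24.
Ebele is living and takes 1/24.
Chukwudi predeceased; the 1/24 allotted to Chukwudi's branch passes to Chukwudi's issue by representation.
The 1/24 is divided into 4 equal shares of 1/96 among Ronke, Folake, Abiodun, Ifeoma.
Ronke is living and takes 1/96.
Folake is living and takes 1/96.
Abiodun is living and takes 1/96.
Ifeoma is living and takes 1/96.
Adaeze is living and takes 1/24.

Abiodun 1/96; Adaeze 1/24; Bankole 1/6; Chidinma 1/3; Ebele 1/24; Folake 1/96; Gbenga 1/54; Ifeoma 1/96; Jide 1/24; Lanre 1/18; Morounke 1/18; Ronke 1/96; Temitope 1/6; Uzoma 1/54; Yetunde 1/54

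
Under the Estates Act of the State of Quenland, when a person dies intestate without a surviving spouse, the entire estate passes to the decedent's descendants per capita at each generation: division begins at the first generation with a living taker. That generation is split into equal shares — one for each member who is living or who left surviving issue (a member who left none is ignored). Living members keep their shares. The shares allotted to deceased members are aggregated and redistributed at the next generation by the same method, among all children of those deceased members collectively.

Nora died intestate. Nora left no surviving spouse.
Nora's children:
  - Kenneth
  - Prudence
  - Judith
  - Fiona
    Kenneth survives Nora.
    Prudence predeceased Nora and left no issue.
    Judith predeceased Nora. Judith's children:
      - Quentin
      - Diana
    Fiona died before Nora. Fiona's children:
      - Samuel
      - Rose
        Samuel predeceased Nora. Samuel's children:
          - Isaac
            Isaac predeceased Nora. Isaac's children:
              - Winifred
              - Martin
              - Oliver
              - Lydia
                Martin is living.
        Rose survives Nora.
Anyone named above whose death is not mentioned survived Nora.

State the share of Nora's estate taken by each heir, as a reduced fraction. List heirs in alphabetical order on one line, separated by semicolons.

Diana 1/6; Kenneth 1/3; Lydia 1/24; Martin 1/24; Oliver 1/24; Quentin 1/6; Rose 1/6; Winifred 1/24

There is no surviving spouse, so the entire estate passes to Nora's descendants per capita at each generation.
At generation 1 (Kenneth, Judith, Fiona) there are 3 shares of (1)/3 = 1/3 each.
Living: Kenneth — each takes 1/3.
Deceased: Judith and Fiona. Their combined 2/3 is pooled and carried to generation 2.
At generation 2 (Quentin, Diana, Samuel, Rose) there are 4 shares of (2/3)/4 = 1/6 each.
Living: Quentin, Diana, and Rose — each takes 1/6.
Deceased: Samuel. That 1/6 share is carried to generation 3.
At generation 3 (Isaac) there are 1 shares of (1/6)/1 = 1/6 each.
Deceased: Isaac. That 1/6 share is carried to generation 4.
At generation 4 (Winifred, Martin, Oliver, Lydia) there are 4 shares of (1/6)/4 = 1/24 each.
Living: Winifred, Martin, Oliver, and Lydia — each takes 1/24.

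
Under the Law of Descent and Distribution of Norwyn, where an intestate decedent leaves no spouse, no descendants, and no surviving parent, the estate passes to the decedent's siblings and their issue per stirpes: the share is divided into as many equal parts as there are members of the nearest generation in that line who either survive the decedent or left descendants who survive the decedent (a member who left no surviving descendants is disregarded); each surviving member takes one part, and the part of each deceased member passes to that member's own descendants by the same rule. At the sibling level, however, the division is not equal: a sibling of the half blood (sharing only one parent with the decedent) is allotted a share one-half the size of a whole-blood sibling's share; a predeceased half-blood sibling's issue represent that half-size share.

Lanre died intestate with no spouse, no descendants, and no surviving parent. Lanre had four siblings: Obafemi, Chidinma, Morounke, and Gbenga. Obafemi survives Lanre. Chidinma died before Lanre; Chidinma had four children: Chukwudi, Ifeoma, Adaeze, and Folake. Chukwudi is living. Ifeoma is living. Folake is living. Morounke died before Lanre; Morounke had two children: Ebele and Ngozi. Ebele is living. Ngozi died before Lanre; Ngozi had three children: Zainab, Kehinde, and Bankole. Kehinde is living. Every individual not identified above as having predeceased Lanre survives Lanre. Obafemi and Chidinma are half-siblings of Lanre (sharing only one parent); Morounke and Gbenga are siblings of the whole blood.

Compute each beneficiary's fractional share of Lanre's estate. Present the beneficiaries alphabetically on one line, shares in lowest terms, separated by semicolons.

No spouse, descendants, or parent survives, so the estate passes to Lanre's siblings per stirpes.
Half-blood siblings count for one-half the weight of whole-blood siblings at the initial division.
Dividing 1 in proportion to weights (total weight 3): Obafemi (weight 1/2) → 1/6; Chidinma (weight 1/2) → 1/6; Morounke (weight 1) → 1/3; Gbenga (weight 1) → 1/3.
Obafemi is living and takes 1/6.
Chidinma predeceased; the 1/6 allotted to Chidinma's branch passes to Chidinma's issue by representation.
The 1/6 is divided into 4 equal shares of 1/24 among Chukwudi, Ifeoma, Adaeze, Folake.
Chukwudi is living and takes 1/24.
Ifeoma is living and takes 1/24.
Adaeze is living and takes 1/24.
Folake is living and takes 1/24.
Morounke predeceased; the 1/3 allotted to Morounke's branch passes to Morounke's issue by representation.
The 1/3 is divided into 2 equal shares of 1/6 among Ebele, Ngozi.
Ebele is living and takes 1/6.
Ngozi predeceased; the 1/6 allotted to Ngozi's branch passes to Ngozi's issue by representation.
The 1/6 is divided into 3 equal shares of 1/18 among Zainab, Kehinde, Bankole.
Zainab is living and takes 1/18.
Kehinde is living and takes 1/18.
Bankole is living and takes 1/18.
Gbenga is living and takes 1/3.

Adaeze 1/24; Bankole 1/18; Chukwudi 1/24; Ebele 1/6; Folake 1/24; Gbenga 1/3; Ifeoma 1/24; Kehinde 1/18; Obafemi 1/6; Zainab 1/18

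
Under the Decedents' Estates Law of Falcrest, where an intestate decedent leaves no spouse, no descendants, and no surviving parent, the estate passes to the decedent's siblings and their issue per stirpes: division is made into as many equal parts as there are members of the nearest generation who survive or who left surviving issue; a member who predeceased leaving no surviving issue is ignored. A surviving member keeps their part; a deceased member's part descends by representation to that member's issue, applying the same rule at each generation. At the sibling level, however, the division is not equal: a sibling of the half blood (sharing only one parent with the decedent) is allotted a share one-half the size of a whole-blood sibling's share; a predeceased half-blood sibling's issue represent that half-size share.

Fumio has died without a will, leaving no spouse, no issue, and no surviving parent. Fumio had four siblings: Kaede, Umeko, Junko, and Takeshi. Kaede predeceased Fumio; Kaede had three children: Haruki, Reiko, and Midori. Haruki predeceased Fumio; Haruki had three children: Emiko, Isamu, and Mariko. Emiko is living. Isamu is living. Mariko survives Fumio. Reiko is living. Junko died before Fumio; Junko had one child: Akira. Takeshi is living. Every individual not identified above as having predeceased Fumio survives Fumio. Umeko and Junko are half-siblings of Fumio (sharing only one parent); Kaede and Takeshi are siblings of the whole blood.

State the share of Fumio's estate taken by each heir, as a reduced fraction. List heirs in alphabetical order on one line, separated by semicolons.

Akira 1/6; Emiko 1/27; Isamu 1/27; Mariko 1/27; Midori 1/9; Reiko 1/9; Takeshi 1/3; Umeko 1/6

No spouse, descendants, or parent survives, so the estate passes to Fumio's siblings per stirpes.
Half-blood siblings count for one-half the weight of whole-blood siblings at the initial division.
Dividing 1 in proportion to weights (total weight 3): Kaede (weight 1) → 1/3; Umeko (weight 1/2) → 1/6; Junko (weight 1/2) → 1/6; Takeshi (weight 1) → 1/3.
Kaede predeceased; the 1/3 allotted to Kaede's branch passes to Kaede's issue by representation.
The 1/3 is divided into 3 equal shares of 1/9 among Haruki, Reiko, Midori.
Haruki predeceased; the 1/9 allotted to Haruki's branch passes to Haruki's issue by representation.
The 1/9 is divided into 3 equal shares of 1/27 among Emiko, Isamu, Mariko.
Emiko is living and takes 1/27.
Isamu is living and takes 1/27.
Mariko is living and takes 1/27.
Reiko is living and takes 1/9.
Midori is living and takes 1/9.
Umeko is living and takes 1/6.
Junko predeceased; the 1/6 allotted to Junko's branch passes to Junko's issue by representation.
Akira is the sole taker at this level and receives the full 1/6.
Takeshi is living and takes 1/3.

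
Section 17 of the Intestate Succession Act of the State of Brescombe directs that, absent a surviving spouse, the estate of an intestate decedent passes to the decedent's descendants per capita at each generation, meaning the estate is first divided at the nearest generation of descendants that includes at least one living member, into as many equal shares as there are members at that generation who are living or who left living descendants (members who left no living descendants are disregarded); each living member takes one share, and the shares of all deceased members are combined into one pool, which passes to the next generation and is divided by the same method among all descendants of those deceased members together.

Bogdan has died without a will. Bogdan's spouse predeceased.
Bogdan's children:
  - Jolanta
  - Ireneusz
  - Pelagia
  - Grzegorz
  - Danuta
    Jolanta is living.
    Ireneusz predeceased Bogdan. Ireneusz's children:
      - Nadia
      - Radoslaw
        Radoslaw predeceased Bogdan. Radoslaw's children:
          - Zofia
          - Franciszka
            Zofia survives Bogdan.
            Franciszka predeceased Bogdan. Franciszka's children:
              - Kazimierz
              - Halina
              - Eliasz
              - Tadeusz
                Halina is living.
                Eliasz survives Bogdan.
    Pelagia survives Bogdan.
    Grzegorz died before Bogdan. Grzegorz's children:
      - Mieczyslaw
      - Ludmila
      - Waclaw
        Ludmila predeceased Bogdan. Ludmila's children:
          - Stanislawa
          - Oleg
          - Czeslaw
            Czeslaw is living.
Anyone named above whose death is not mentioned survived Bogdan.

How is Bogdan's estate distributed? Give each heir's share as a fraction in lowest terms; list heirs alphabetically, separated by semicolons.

Czeslaw 4/125; Danuta 1/5; Eliasz 1/125; Halina 1/125; Jolanta 1/5; Kazimierz 1/125; Mieczyslaw 2/25; Nadia 2/25; Oleg 4/125; Pelagia 1/5; Stanislawa 4/125; Tadeusz 1/125; Waclaw 2/25; Zofia 4/125

There is no surviving spouse, so the entire estate passes to Bogdan's descendants per capita at each generation.
At generation 1 (Jolanta, Ireneusz, Pelagia, Grzegorz, Danuta) there are 5 shares of (1)/5 = 1/5 each.
Living: Jolanta, Pelagia, and Danuta — each takes 1/5.
Deceased: Ireneusz and Grzegorz. Their combined 2/5 is pooled and carried to generation 2.
At generation 2 (Nadia, Radoslaw, Mieczyslaw, Ludmila, Waclaw) there are 5 shares of (2/5)/5 = 2/25 each.
Living: Nadia, Mieczyslaw, and Waclaw — each takes 2/25.
Deceased: Radoslaw and Ludmila. Their combined 4/25 is pooled and carried to generation 3.
At generation 3 (Zofia, Franciszka, Stanislawa, Oleg, Czeslaw) there are 5 shares of (4/25)/5 = 4/125 each.
Living: Zofia, Stanislawa, Oleg, and Czeslaw — each takes 4/125.
Deceased: Franciszka. That 4/125 share is carried to generation 4.
At generation 4 (Kazimierz, Halina, Eliasz, Tadeusz) there are 4 shares of (4/125)/4 = 1/125 each.
Living: Kazimierz, Halina, Eliasz, and Tadeusz — each takes 1/125.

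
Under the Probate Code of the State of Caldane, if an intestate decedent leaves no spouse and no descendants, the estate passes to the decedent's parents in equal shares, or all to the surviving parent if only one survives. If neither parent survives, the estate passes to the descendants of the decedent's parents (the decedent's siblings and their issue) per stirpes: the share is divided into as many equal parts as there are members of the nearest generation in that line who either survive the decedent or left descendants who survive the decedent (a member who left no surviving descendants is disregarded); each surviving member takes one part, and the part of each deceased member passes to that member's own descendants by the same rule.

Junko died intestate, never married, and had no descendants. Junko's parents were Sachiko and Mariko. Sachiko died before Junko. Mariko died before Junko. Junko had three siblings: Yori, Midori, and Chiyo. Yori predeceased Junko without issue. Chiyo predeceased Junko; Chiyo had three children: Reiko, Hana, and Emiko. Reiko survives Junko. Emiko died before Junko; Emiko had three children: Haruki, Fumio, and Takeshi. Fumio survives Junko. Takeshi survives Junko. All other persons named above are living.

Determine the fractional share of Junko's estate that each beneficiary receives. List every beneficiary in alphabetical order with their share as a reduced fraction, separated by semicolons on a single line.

Neither parent survives and there are no descendants, so the estate passes to Junko's siblings and their issue per stirpes.
Yori left no surviving issue, so that branch lapses and is disregarded.
The estate is divided into 2 equal shares of 1/2 among Midori, Chiyo.
Midori is living and takes 1/2.
Chiyo predeceased; the 1/2 allotted to Chiyo's branch passes to Chiyo's issue by representation.
The 1/2 is divided into 3 equal shares of 1/6 among Reiko, Hana, Emiko.
Reiko is living and takes 1/6.
Hana is living and takes 1/6.
Emiko predeceased; the 1/6 allotted to Emiko's branch passes to Emiko's issue by representation.
The 1/6 is divided into 3 equal shares of 1/18 among Haruki, Fumio, Takeshi.
Haruki is living and takes 1/18.
Fumio is living and takes 1/18.
Takeshi is living and takes 1/18.

Fumio 1/18; Hana 1/6; Haruki 1/18; Midori 1/2; Reiko 1/6; Takeshi 1/18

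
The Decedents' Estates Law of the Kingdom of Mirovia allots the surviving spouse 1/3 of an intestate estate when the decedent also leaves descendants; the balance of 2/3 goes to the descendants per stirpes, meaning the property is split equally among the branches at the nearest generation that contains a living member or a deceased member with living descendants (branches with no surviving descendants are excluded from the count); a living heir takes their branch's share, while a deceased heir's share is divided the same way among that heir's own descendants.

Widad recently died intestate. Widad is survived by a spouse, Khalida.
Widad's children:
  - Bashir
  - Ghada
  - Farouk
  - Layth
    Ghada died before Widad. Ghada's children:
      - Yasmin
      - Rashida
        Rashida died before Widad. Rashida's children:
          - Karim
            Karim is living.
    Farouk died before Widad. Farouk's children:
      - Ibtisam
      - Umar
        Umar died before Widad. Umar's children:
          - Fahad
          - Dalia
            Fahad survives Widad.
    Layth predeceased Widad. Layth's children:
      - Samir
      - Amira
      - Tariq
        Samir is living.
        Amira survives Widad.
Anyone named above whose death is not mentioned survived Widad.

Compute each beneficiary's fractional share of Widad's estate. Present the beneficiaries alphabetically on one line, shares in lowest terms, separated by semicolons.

Amira 1/18; Bashir 1/6; Dalia 1/24; Fahad 1/24; Ibtisam 1/12; Karim 1/12; Khalida 1/3; Samir 1/18; Tariq 1/18; Yasmin 1/12

Khalida, as surviving spouse, takes 1/3.
The remaining 2/3 passes to Widad's descendants per stirpes.
The 2/3 is divided into 4 equal shares of 1/6 among Bashir, Ghada, Farouk, Layth.
Bashir is living and takes 1/6.
Ghada predeceased; the 1/6 allotted to Ghada's branch passes to Ghada's issue by representation.
The 1/6 is divided into 2 equal shares of 1/12 among Yasmin, Rashida.
Yasmin is living and takes 1/12.
Rashida predeceased; the 1/12 allotted to Rashida's branch passes to Rashida's issue by representation.
Karim is the sole taker at this level and receives the full 1/12.
Farouk predeceased; the 1/6 allotted to Farouk's branch passes to Farouk's issue by representation.
The 1/6 is divided into 2 equal shares of 1/12 among Ibtisam, Umar.
Ibtisam is living and takes 1/12.
Umar predeceased; the 1/12 allotted to Umar's branch passes to Umar's issue by representation.
The 1/12 is divided into 2 equal shares of 1/24 among Fahad, Dalia.
Fahad is living and takes 1/24.
Dalia is living and takes 1/24.
Layth predeceased; the 1/6 allotted to Layth's branch passes to Layth's issue by representation.
The 1/6 is divided into 3 equal shares of 1/18 among Samir, Amira, Tariq.
Samir is living and takes 1/18.
Amira is living and takes 1/18.
Tariq is living and takes 1/18.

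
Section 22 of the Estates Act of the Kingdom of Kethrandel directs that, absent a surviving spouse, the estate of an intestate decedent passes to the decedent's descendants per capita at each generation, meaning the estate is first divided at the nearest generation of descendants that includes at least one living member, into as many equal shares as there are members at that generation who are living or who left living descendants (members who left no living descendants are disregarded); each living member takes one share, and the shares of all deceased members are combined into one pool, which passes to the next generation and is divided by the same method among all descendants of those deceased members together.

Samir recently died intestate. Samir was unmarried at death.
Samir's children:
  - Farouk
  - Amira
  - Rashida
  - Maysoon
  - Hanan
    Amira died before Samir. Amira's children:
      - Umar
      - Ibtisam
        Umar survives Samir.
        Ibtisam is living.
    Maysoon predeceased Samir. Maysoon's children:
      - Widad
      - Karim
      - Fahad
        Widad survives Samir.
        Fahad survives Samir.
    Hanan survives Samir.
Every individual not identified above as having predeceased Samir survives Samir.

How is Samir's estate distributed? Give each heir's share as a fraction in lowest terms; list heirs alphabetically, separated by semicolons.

Fahad 2/25; Farouk 1/5; Hanan 1/5; Ibtisam 2/25; Karim 2/25; Rashida 1/5; Umar 2/25; Widad 2/25

There is no surviving spouse, so the entire estate passes to Samir's descendants per capita at each generation.
At generation 1 (Farouk, Amira, Rashida, Maysoon, Hanan) there are 5 shares of (1)/5 = 1/5 each.
Living: Farouk, Rashida, and Hanan — each takes 1/5.
Deceased: Amira and Maysoon. Their combined 2/5 is pooled and carried to generation 2.
At generation 2 (Umar, Ibtisam, Widad, Karim, Fahad) there are 5 shares of (2/5)/5 = 2/25 each.
Living: Umar, Ibtisam, Widad, Karim, and Fahad — each takes 2/25.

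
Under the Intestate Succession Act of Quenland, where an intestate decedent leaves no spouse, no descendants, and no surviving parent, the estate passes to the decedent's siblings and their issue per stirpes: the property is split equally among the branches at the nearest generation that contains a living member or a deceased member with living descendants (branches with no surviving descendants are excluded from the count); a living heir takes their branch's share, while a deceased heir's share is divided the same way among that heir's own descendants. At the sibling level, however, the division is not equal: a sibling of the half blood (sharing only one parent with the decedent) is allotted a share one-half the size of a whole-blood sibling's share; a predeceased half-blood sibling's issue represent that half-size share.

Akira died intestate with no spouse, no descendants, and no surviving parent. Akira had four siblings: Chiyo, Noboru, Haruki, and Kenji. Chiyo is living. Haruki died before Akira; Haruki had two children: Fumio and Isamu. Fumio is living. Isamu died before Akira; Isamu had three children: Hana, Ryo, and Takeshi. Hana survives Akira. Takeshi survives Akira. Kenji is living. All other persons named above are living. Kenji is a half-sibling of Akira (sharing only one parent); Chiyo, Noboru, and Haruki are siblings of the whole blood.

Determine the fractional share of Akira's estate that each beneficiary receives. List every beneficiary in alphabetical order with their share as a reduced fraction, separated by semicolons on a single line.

No spouse, descendants, or parent survives, so the estate passes to Akira's siblings per stirpes.
Half-blood siblings count for one-half the weight of whole-blood siblings at the initial division.
Dividing 1 in proportion to weights (total weight 7/2): Chiyo (weight 1) → 2/7; Noboru (weight 1) → 2/7; Haruki (weight 1) → 2/7; Kenji (weight 1/2) → 1/7.
Chiyo is living and takes 2/7.
Noboru is living and takes 2/7.
Haruki predeceased; the 2/7 allotted to Haruki's branch passes to Haruki's issue by representation.
The 2/7 is divided into 2 equal shares of 1/7 among Fumio, Isamu.
Fumio is living and takes 1/7.
Isamu predeceased; the 1/7 allotted to Isamu's branch passes to Isamu's issue by representation.
The 1/7 is divided into 3 equal shares of 1/21 among Hana, Ryo, Takeshi.
Hana is living and takes 1/21.
Ryo is living and takes 1/21.
Takeshi is living and takes 1/21.
Kenji is living and takes 1/7.

Chiyo 2/7; Fumio 1/7; Hana 1/21; Kenji 1/7; Noboru 2/7; Ryo 1/21; Takeshi 1/21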